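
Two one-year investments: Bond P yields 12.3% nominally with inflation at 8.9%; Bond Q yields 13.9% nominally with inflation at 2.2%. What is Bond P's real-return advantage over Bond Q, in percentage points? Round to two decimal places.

-8.33

Bond P real return: 1.123/1.089 − 1 = 3.122%.
Bond Q real return: 1.139/1.022 − 1 = 11.448%.
Difference: 3.122 − 11.448 = -8.326 pp.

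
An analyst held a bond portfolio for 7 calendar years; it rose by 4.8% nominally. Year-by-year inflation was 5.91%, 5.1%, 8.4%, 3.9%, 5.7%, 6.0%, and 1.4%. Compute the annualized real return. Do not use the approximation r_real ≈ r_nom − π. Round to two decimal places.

Cumulative inflation factor: 1.0591 × 1.051 × 1.084 × 1.039 × 1.057 × 1.060 × 1.014 ≈ 1.42431.
Nominal growth factor: 1.04800. Real growth factor = 1.04800 / 1.42431 ≈ 0.73580.
Annualized: 0.73580^(1/7) − 1 ≈ -0.04288.

-4.29%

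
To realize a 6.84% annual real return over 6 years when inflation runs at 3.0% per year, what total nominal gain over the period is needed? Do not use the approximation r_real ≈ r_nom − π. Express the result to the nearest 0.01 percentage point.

Required annual nominal rate: (1+6.84%)(1+3.0%) − 1 = 10.0452%.
Cumulative over 6 years: (1 + 0.100452)^6 − 1 ≈ 0.77593.

77.59%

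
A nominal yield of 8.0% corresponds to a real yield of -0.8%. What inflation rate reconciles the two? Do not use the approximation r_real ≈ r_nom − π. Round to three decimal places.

From (1+r_nom) = (1+r_real)(1+π), we get 1+π = (1 + 8.0%)/(1 − 0.8%) = 1.080/0.992 ≈ 1.08871.
So π ≈ 8.8710%.

8.871%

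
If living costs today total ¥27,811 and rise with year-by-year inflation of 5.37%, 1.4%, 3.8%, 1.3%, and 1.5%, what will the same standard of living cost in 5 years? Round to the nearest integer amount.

¥31,714

Cumulative price-level factor: 1.0537 × 1.014 × 1.038 × 1.013 × 1.015 ≈ 1.1403227168.
Multiplying ¥27,811 by the price-level factor gives the future nominal sum.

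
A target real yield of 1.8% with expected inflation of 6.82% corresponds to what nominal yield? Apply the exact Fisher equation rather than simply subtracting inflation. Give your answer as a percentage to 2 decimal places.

By the Fisher equation, 1 + r_nom = (1 + 1.8%)(1 + 6.82%) = 1.018 × 1.0682 = 1.0874276.
So r_nom = 8.74276%.

8.74%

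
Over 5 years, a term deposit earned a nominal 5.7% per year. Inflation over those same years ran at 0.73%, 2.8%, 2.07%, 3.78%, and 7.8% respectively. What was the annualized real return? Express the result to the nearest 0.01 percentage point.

2.22%

Cumulative inflation factor: 1.0073 × 1.028 × 1.0207 × 1.0378 × 1.078 ≈ 1.18245.
Nominal growth factor: 1.31940. Real growth factor = 1.31940 / 1.18245 ≈ 1.11582.
Annualized: 1.11582^(1/5) − 1 ≈ 0.02216.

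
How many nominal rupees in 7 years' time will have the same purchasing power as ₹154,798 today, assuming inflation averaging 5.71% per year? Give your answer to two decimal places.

Cumulative price-level factor: (1+5.71%)^7 ≈ 1.4750695903.
The nominal amount required is ₹154,798 scaled up by that factor.

₹228,337.82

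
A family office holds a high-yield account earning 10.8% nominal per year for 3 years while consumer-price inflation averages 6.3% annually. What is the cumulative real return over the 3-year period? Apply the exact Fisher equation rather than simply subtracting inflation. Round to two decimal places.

13.25%

The annual real rate is (1+10.8%)/(1+6.3%) − 1 = 4.2333%.
Compounded over 3 years: (1 + 0.042333)^3 − 1 ≈ 0.13245.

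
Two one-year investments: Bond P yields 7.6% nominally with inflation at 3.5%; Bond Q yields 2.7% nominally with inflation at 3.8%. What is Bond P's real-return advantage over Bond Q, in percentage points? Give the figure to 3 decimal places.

Bond P real return: 1.076/1.035 − 1 = 3.9614%.
Bond Q real return: 1.027/1.038 − 1 = -1.0597%.
Difference: 3.9614 − (-1.0597) = 5.0211 pp.

5.021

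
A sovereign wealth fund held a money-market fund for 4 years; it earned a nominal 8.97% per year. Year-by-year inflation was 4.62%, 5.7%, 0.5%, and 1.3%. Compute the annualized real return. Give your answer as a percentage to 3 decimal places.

Cumulative inflation factor: 1.0462 × 1.057 × 1.005 × 1.013 ≈ 1.12581.
Nominal growth factor: 1.41003. Real growth factor = 1.41003 / 1.12581 ≈ 1.25246.
Annualized: 1.25246^(1/4) − 1 ≈ 0.05789.

5.789%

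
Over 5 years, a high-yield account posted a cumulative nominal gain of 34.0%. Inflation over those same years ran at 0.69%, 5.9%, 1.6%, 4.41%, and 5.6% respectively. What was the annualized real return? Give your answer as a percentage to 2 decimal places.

Cumulative inflation factor: 1.0069 × 1.059 × 1.016 × 1.0441 × 1.056 ≈ 1.19449.
Nominal growth factor: 1.34000. Real growth factor = 1.34000 / 1.19449 ≈ 1.12182.
Annualized: 1.12182^(1/5) − 1 ≈ 0.02326.

2.33%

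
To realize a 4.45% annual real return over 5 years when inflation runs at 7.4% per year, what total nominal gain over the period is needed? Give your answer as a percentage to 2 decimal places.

77.65%

Required annual nominal rate: (1+4.45%)(1+7.4%) − 1 = 12.1793%.
Cumulative over 5 years: (1 + 0.121793)^5 − 1 ≈ 0.77649.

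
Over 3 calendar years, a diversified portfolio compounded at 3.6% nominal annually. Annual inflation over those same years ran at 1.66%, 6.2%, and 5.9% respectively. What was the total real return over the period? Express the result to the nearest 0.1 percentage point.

-2.7%

Cumulative inflation factor: 1.0166 × 1.062 × 1.059 ≈ 1.14333.
Nominal growth factor: 1.11193. Real growth factor = 1.11193 / 1.14333 ≈ 0.97254.
Total real return ≈ -2.7457%.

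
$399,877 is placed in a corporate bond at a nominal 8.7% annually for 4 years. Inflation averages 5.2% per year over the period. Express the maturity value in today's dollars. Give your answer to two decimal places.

Nominal value at maturity: $399,877 × (1 + 8.7%)^4 ≈ $558,270.40.
Price-level factor over 4 years: (1 + 5.2%)^4 ≈ 1.2247937436.
Dividing the nominal maturity value by the price-level factor gives the value in today's money.

$455,807.68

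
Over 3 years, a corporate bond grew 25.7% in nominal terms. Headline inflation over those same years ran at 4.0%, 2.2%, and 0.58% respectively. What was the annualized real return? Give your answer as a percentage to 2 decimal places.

Cumulative inflation factor: 1.040 × 1.022 × 1.0058 ≈ 1.06904.
Nominal growth factor: 1.25700. Real growth factor = 1.25700 / 1.06904 ≈ 1.17582.
Annualized: 1.17582^(1/3) − 1 ≈ 0.05547.

5.55%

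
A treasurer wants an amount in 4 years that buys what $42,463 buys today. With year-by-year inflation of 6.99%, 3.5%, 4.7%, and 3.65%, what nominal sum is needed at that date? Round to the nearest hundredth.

$51,028.19

Cumulative price-level factor: 1.0699 × 1.035 × 1.047 × 1.0365 ≈ 1.2017095857.
The nominal amount required is $42,463 scaled up by that factor.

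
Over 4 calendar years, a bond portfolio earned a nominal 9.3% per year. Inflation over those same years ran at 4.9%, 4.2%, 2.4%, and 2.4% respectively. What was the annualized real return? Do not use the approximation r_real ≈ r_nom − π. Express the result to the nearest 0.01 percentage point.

5.64%

Cumulative inflation factor: 1.049 × 1.042 × 1.024 × 1.024 ≈ 1.14615.
Nominal growth factor: 1.42719. Real growth factor = 1.42719 / 1.14615 ≈ 1.24520.
Annualized: 1.24520^(1/4) − 1 ≈ 0.05635.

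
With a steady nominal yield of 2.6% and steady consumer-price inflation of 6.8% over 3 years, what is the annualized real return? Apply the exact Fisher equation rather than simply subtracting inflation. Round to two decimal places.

With constant rates the annual real return is the same each year: (1+2.6%)/(1+6.8%) − 1 = -0.03933.

-3.93%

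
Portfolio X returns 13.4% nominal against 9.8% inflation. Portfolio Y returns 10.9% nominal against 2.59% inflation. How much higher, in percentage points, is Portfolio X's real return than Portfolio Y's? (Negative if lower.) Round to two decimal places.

Portfolio X real return: 1.134/1.098 − 1 = 3.279%.
Portfolio Y real return: 1.109/1.0259 − 1 = 8.100%.
Difference: 3.279 − 8.100 = -4.821 pp.

-4.82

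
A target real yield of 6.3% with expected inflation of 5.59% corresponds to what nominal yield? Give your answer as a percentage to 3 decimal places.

By the Fisher equation, 1 + r_nom = (1 + 6.3%)(1 + 5.59%) = 1.063 × 1.0559 = 1.1224217.
So r_nom = 12.24217%.

12.242%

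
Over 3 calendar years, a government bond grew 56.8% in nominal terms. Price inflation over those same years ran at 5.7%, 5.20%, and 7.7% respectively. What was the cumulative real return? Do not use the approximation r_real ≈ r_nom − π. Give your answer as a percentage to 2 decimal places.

Cumulative inflation factor: 1.057 × 1.0520 × 1.077 ≈ 1.19759.
Nominal growth factor: 1.56800. Real growth factor = 1.56800 / 1.19759 ≈ 1.30930.
Total real return ≈ 30.9301%.

30.93%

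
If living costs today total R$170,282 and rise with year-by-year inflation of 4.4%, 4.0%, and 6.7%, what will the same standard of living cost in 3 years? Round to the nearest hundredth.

Cumulative price-level factor: 1.044 × 1.040 × 1.067 = 1.15850592.
Multiplying R$170,282 by the price-level factor gives the future nominal sum.

R$197,272.71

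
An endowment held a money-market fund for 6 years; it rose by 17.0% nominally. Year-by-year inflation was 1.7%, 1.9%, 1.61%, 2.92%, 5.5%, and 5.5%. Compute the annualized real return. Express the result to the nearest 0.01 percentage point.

Cumulative inflation factor: 1.017 × 1.019 × 1.0161 × 1.0292 × 1.055 × 1.055 ≈ 1.20625.
Nominal growth factor: 1.17000. Real growth factor = 1.17000 / 1.20625 ≈ 0.96995.
Annualized: 0.96995^(1/6) − 1 ≈ -0.00507.

-0.51%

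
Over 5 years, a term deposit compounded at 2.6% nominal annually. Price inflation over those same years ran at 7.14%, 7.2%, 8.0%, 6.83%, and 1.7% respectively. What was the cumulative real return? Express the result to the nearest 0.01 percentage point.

-15.64%

Cumulative inflation factor: 1.0714 × 1.072 × 1.080 × 1.0683 × 1.017 ≈ 1.34767.
Nominal growth factor: 1.13694. Real growth factor = 1.13694 / 1.34767 ≈ 0.84363.
Total real return ≈ -15.6369%.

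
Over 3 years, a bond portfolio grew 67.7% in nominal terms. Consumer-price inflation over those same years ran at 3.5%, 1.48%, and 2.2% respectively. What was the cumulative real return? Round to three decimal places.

56.229%

Cumulative inflation factor: 1.035 × 1.0148 × 1.022 ≈ 1.07342.
Nominal growth factor: 1.67700. Real growth factor = 1.67700 / 1.07342 ≈ 1.56229.
Total real return ≈ 56.2289%.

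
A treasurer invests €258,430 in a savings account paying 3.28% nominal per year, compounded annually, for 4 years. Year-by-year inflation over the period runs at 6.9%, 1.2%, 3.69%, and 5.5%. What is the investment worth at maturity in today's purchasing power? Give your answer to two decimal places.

Nominal value at maturity: €258,430 × (1 + 3.28%)^4 ≈ €294,040.97.
Price-level factor over 4 years: 1.069 × 1.012 × 1.0369 × 1.055 ≈ 1.1834435631.
Dividing the nominal maturity value by the price-level factor gives the value in today's money.

€248,462.18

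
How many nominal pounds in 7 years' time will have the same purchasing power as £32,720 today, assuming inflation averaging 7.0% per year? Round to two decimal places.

£52,541.17

Cumulative price-level factor: (1+7.0%)^7 ≈ 1.6057814765.
Multiplying £32,720 by the price-level factor gives the future nominal sum.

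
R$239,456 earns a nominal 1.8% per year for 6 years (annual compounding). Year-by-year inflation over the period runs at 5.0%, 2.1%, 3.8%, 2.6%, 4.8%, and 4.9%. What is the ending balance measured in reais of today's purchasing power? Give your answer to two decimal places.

Nominal value at maturity: R$239,456 × (1 + 1.8%)^6 ≈ R$266,509.31.
Price-level factor over 6 years: 1.050 × 1.021 × 1.038 × 1.026 × 1.048 × 1.049 ≈ 1.2551525891.
Dividing the nominal maturity value by the price-level factor gives the value in today's money.

R$212,332.20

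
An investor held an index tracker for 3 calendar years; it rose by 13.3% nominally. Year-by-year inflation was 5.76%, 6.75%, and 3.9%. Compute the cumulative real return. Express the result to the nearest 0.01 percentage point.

-3.41%

Cumulative inflation factor: 1.0576 × 1.0675 × 1.039 ≈ 1.17302.
Nominal growth factor: 1.13300. Real growth factor = 1.13300 / 1.17302 ≈ 0.96588.
Total real return ≈ -3.4116%.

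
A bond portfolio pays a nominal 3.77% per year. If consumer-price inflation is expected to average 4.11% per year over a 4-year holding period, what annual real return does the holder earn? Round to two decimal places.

With constant rates the annual real return is the same each year: (1+3.77%)/(1+4.11%) − 1 = -0.00327.

-0.33%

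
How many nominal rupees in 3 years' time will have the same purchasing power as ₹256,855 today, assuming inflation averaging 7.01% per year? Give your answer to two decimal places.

Cumulative price-level factor: (1+7.01%)^3 ≈ 1.2253865021.
Multiplying ₹256,855 by the price-level factor gives the future nominal sum.

₹314,746.65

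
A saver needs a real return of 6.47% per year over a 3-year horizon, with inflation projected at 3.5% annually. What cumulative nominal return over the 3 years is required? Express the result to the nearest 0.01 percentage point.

33.81%

Required annual nominal rate: (1+6.47%)(1+3.5%) − 1 = 10.19645%.
Cumulative over 3 years: (1 + 0.1019645)^3 − 1 ≈ 0.33814.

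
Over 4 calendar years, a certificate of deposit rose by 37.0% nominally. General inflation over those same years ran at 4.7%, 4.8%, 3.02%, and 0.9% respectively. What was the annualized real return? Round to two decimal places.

4.69%

Cumulative inflation factor: 1.047 × 1.048 × 1.0302 × 1.009 ≈ 1.14057.
Nominal growth factor: 1.37000. Real growth factor = 1.37000 / 1.14057 ≈ 1.20116.
Annualized: 1.20116^(1/4) − 1 ≈ 0.04689.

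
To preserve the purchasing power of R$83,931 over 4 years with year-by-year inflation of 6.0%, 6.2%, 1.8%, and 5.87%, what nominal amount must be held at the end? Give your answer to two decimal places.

Cumulative price-level factor: 1.060 × 1.062 × 1.018 × 1.0587 ≈ 1.2132521598.
Multiplying R$83,931 by the price-level factor gives the future nominal sum.

R$101,829.47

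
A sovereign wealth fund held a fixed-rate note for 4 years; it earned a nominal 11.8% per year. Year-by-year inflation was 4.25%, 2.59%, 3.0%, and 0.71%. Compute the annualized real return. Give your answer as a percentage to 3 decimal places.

8.935%

Cumulative inflation factor: 1.0425 × 1.0259 × 1.030 × 1.0071 ≈ 1.10941.
Nominal growth factor: 1.56231. Real growth factor = 1.56231 / 1.10941 ≈ 1.40824.
Annualized: 1.40824^(1/4) − 1 ≈ 0.08935.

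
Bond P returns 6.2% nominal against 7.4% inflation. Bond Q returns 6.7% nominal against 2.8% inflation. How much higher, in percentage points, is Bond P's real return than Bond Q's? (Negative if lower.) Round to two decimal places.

Bond P real return: 1.062/1.074 − 1 = -1.117%.
Bond Q real return: 1.067/1.028 − 1 = 3.794%.
Difference: -1.117 − 3.794 = -4.911 pp.

-4.91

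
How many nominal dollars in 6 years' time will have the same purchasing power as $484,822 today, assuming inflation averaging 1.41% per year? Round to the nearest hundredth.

Cumulative price-level factor: (1+1.41%)^6 ≈ 1.0876388107.
Multiplying $484,822 by the price-level factor gives the future nominal sum.

$527,311.22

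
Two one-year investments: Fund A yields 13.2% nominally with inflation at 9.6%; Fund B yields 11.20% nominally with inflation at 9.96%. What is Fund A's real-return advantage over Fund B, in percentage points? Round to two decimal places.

2.16

Fund A real return: 1.132/1.096 − 1 = 3.285%.
Fund B real return: 1.1120/1.0996 − 1 = 1.128%.
Difference: 3.285 − 1.128 = 2.157 pp.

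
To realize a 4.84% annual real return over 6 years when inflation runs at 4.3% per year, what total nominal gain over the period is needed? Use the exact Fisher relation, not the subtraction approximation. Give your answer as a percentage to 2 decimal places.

70.95%

Required annual nominal rate: (1+4.84%)(1+4.3%) − 1 = 9.34812%.
Cumulative over 6 years: (1 + 0.0934812)^6 − 1 ≈ 0.70950.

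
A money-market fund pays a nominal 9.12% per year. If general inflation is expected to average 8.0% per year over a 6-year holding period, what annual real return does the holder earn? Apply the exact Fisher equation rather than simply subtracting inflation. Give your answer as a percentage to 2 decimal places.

1.04%

With constant rates the annual real return is the same each year: (1+9.12%)/(1+8.0%) − 1 = 0.01037.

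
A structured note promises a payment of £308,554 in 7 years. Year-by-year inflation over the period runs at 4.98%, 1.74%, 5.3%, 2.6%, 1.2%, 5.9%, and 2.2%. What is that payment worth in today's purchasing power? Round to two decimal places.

Price-level factor over 7 years: 1.0498 × 1.0174 × 1.053 × 1.026 × 1.012 × 1.059 × 1.022 ≈ 1.2638670806.
Purchasing power today: £308,554 divided by that factor.

£244,134.85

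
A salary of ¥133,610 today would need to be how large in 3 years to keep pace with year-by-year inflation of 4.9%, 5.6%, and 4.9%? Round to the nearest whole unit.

Cumulative price-level factor: 1.049 × 1.056 × 1.049 = 1.162023456.
The nominal amount required is ¥133,610 scaled up by that factor.

¥155,258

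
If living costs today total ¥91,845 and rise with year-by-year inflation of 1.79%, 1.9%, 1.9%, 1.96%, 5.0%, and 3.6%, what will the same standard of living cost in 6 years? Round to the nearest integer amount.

Cumulative price-level factor: 1.0179 × 1.019 × 1.019 × 1.0196 × 1.050 × 1.036 ≈ 1.1722827209.
The nominal amount required is ¥91,845 scaled up by that factor.

¥107,668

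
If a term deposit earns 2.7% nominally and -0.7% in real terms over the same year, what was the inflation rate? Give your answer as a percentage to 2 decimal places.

From (1+r_nom) = (1+r_real)(1+π), we get 1+π = (1 + 2.7%)/(1 − 0.7%) = 1.027/0.993 ≈ 1.03424.
So π ≈ 3.4240%.

3.42%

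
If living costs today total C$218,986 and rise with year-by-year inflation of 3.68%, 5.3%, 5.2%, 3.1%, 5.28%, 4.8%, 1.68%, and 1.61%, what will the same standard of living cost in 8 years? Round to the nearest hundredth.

C$295,592.40

Cumulative price-level factor: 1.0368 × 1.053 × 1.052 × 1.031 × 1.0528 × 1.048 × 1.0168 × 1.0161 ≈ 1.3498232757.
Multiplying C$218,986 by the price-level factor gives the future nominal sum.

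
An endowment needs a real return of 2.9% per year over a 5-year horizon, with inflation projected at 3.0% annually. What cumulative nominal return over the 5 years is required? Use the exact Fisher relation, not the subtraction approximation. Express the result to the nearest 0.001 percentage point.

33.741%

Required annual nominal rate: (1+2.9%)(1+3.0%) − 1 = 5.987%.
Cumulative over 5 years: (1 + 0.05987)^5 − 1 ≈ 0.33741.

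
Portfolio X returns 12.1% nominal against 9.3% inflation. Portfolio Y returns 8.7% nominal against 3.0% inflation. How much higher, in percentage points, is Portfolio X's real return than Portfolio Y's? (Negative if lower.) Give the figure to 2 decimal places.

-2.97

Portfolio X real return: 1.121/1.093 − 1 = 2.562%.
Portfolio Y real return: 1.087/1.030 − 1 = 5.534%.
Difference: 2.562 − 5.534 = -2.972 pp.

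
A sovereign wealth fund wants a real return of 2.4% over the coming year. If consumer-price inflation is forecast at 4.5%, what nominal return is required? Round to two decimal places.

By the Fisher equation, 1 + r_nom = (1 + 2.4%)(1 + 4.5%) = 1.024 × 1.045 = 1.07008.
So r_nom = 7.008%.

7.01%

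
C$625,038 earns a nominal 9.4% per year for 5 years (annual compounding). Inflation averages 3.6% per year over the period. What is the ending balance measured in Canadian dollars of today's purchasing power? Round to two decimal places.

C$820,718.56

Nominal value at maturity: C$625,038 × (1 + 9.4%)^5 ≈ C$979,474.27.
Price-level factor over 5 years: (1 + 3.6%)^5 ≈ 1.1934350185.
The maturity value deflated by that factor is the answer in today's purchasing power.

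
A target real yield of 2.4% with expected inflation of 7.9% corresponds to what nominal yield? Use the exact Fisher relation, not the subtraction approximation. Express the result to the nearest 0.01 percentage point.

By the Fisher equation, 1 + r_nom = (1 + 2.4%)(1 + 7.9%) = 1.024 × 1.079 = 1.104896.
So r_nom = 10.4896%.

10.49%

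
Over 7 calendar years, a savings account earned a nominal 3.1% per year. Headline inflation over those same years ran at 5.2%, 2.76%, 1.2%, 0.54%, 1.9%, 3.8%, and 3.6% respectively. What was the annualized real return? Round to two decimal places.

Cumulative inflation factor: 1.052 × 1.0276 × 1.012 × 1.0054 × 1.019 × 1.038 × 1.036 ≈ 1.20529.
Nominal growth factor: 1.23826. Real growth factor = 1.23826 / 1.20529 ≈ 1.02735.
Annualized: 1.02735^(1/7) − 1 ≈ 0.00386.

0.39%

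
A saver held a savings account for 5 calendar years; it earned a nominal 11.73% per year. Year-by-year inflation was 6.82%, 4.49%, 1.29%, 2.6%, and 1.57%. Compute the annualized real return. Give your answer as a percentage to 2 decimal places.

Cumulative inflation factor: 1.0682 × 1.0449 × 1.0129 × 1.026 × 1.0157 ≈ 1.17817.
Nominal growth factor: 1.74120. Real growth factor = 1.74120 / 1.17817 ≈ 1.47789.
Annualized: 1.47789^(1/5) − 1 ≈ 0.08126.

8.13%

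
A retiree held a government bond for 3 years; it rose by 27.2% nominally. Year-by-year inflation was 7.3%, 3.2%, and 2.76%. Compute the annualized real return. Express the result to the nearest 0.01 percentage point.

3.78%

Cumulative inflation factor: 1.073 × 1.032 × 1.0276 ≈ 1.13790.
Nominal growth factor: 1.27200. Real growth factor = 1.27200 / 1.13790 ≈ 1.11785.
Annualized: 1.11785^(1/3) − 1 ≈ 0.03783.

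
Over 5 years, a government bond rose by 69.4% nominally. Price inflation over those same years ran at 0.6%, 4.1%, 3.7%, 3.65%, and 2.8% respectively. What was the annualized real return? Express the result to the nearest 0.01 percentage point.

7.92%

Cumulative inflation factor: 1.006 × 1.041 × 1.037 × 1.0365 × 1.028 ≈ 1.15715.
Nominal growth factor: 1.69400. Real growth factor = 1.69400 / 1.15715 ≈ 1.46394.
Annualized: 1.46394^(1/5) − 1 ≈ 0.07921.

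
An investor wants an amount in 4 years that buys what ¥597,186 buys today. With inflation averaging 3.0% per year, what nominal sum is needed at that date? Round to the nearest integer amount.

¥672,138

Cumulative price-level factor: (1+3.0%)^4 = 1.12550881.
The nominal amount required is ¥597,186 scaled up by that factor.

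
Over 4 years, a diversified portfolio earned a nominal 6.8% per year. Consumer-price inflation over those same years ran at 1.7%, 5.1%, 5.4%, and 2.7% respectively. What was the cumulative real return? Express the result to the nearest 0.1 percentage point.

Cumulative inflation factor: 1.017 × 1.051 × 1.054 × 1.027 ≈ 1.15700.
Nominal growth factor: 1.30102. Real growth factor = 1.30102 / 1.15700 ≈ 1.12448.
Total real return ≈ 12.4476%.

12.4%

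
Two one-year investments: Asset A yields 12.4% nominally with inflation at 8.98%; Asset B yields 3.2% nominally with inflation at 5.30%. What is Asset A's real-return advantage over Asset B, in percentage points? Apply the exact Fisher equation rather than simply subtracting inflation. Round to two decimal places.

Asset A real return: 1.124/1.0898 − 1 = 3.138%.
Asset B real return: 1.032/1.0530 − 1 = -1.994%.
Difference: 3.138 − (-1.994) = 5.132 pp.

5.13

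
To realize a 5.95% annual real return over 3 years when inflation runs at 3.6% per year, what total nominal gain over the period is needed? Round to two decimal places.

32.25%

Required annual nominal rate: (1+5.95%)(1+3.6%) − 1 = 9.7642%.
Cumulative over 3 years: (1 + 0.097642)^3 − 1 ≈ 0.32246.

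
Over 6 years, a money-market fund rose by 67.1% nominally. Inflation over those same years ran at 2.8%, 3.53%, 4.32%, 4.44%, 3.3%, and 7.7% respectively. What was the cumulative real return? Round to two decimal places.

Cumulative inflation factor: 1.028 × 1.0353 × 1.0432 × 1.0444 × 1.033 × 1.077 ≈ 1.29006.
Nominal growth factor: 1.67100. Real growth factor = 1.67100 / 1.29006 ≈ 1.29529.
Total real return ≈ 29.5289%.

29.53%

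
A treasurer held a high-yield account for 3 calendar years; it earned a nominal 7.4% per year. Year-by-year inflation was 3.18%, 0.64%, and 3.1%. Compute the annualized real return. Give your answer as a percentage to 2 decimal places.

4.99%

Cumulative inflation factor: 1.0318 × 1.0064 × 1.031 ≈ 1.07059.
Nominal growth factor: 1.23883. Real growth factor = 1.23883 / 1.07059 ≈ 1.15715.
Annualized: 1.15715^(1/3) − 1 ≈ 0.04986.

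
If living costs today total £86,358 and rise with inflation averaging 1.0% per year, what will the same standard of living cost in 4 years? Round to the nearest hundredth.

£89,864.48

Cumulative price-level factor: (1+1.0%)^4 = 1.04060401.
The nominal amount required is £86,358 scaled up by that factor.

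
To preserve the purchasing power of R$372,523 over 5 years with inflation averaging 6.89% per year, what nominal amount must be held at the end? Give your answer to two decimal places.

Cumulative price-level factor: (1+6.89%)^5 ≈ 1.3953571604.
Multiplying R$372,523 by the price-level factor gives the future nominal sum.

R$519,802.64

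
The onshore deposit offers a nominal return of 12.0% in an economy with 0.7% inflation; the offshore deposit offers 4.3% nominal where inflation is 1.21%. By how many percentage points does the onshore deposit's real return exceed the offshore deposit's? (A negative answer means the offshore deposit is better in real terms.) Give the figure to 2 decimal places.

The onshore deposit real return: 1.120/1.007 − 1 = 11.221%.
The offshore deposit real return: 1.043/1.0121 − 1 = 3.053%.
Difference: 11.221 − 3.053 = 8.168 pp.

8.17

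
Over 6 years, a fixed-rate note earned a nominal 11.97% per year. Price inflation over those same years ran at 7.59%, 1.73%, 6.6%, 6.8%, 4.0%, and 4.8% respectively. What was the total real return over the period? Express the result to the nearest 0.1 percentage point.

Cumulative inflation factor: 1.0759 × 1.0173 × 1.066 × 1.068 × 1.040 × 1.048 ≈ 1.35814.
Nominal growth factor: 1.97065. Real growth factor = 1.97065 / 1.35814 ≈ 1.45100.
Total real return ≈ 45.0995%.

45.1%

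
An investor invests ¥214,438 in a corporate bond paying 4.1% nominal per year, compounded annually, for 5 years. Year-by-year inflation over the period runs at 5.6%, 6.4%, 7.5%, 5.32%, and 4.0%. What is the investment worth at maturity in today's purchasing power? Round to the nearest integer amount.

Nominal value at maturity: ¥214,438 × (1 + 4.1%)^5 ≈ ¥262,153.
Price-level factor over 5 years: 1.056 × 1.064 × 1.075 × 1.0532 × 1.040 ≈ 1.3229949917.
Dividing the nominal maturity value by the price-level factor gives the value in today's money.

¥198,151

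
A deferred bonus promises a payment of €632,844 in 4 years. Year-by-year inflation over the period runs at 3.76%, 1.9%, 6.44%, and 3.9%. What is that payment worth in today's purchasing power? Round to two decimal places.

Price-level factor over 4 years: 1.0376 × 1.019 × 1.0644 × 1.039 ≈ 1.1692962598.
Purchasing power today: €632,844 divided by that factor.

€541,217.84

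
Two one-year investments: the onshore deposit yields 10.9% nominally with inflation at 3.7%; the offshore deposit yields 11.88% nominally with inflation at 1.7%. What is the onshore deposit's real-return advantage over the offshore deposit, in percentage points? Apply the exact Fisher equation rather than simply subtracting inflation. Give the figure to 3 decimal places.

The onshore deposit real return: 1.109/1.037 − 1 = 6.9431%.
The offshore deposit real return: 1.1188/1.017 − 1 = 10.0098%.
Difference: 6.9431 − 10.0098 = -3.0667 pp.

-3.067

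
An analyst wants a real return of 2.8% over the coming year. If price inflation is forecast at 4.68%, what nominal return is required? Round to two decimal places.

By the Fisher equation, 1 + r_nom = (1 + 2.8%)(1 + 4.68%) = 1.028 × 1.0468 = 1.0761104.
So r_nom = 7.61104%.

7.61%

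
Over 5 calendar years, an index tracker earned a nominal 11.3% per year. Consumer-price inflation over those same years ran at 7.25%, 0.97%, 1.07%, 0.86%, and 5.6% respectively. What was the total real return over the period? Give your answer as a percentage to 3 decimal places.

Cumulative inflation factor: 1.0725 × 1.0097 × 1.0107 × 1.0086 × 1.056 ≈ 1.16572.
Nominal growth factor: 1.70795. Real growth factor = 1.70795 / 1.16572 ≈ 1.46515.
Total real return ≈ 46.5146%.

46.515%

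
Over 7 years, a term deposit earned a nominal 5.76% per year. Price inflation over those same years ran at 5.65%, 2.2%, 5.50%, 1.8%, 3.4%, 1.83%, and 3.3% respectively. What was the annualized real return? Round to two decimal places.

2.31%

Cumulative inflation factor: 1.0565 × 1.022 × 1.0550 × 1.018 × 1.034 × 1.0183 × 1.033 ≈ 1.26130.
Nominal growth factor: 1.47996. Real growth factor = 1.47996 / 1.26130 ≈ 1.17336.
Annualized: 1.17336^(1/7) − 1 ≈ 0.02310.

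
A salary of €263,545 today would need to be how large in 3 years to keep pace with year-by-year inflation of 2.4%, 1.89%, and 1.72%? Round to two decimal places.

Cumulative price-level factor: 1.024 × 1.0189 × 1.0172 ≈ 1.0612992819.
Multiplying €263,545 by the price-level factor gives the future nominal sum.

€279,700.12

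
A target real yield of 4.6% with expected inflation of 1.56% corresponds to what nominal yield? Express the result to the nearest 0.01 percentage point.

By the Fisher equation, 1 + r_nom = (1 + 4.6%)(1 + 1.56%) = 1.046 × 1.0156 = 1.0623176.
So r_nom = 6.23176%.

6.23%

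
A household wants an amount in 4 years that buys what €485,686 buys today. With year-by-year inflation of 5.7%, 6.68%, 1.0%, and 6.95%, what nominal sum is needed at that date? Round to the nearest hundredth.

Cumulative price-level factor: 1.057 × 1.0668 × 1.010 × 1.0695 ≈ 1.2180360915.
Multiplying €485,686 by the price-level factor gives the future nominal sum.

€591,583.08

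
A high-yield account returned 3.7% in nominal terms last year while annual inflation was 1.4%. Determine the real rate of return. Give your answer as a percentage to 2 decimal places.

2.27%

Real return via the Fisher equation: (1 + 3.7%)/(1 + 1.4%) − 1 = 1.037/1.014 − 1 ≈ 0.02268.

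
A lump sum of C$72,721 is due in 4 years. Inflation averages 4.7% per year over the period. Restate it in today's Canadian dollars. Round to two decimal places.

C$60,516.40

Price-level factor over 4 years: (1 + 4.7%)^4 ≈ 1.2016741717.
Purchasing power today: C$72,721 divided by that factor.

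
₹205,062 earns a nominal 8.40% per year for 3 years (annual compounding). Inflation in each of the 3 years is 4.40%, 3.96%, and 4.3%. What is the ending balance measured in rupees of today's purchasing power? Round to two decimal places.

₹230,739.51

Nominal value at maturity: ₹205,062 × (1 + 8.40%)^3 ≈ ₹261,199.92.
Price-level factor over 3 years: 1.0440 × 1.0396 × 1.043 = 1.1320121232.
Dividing the nominal maturity value by the price-level factor gives the value in today's money.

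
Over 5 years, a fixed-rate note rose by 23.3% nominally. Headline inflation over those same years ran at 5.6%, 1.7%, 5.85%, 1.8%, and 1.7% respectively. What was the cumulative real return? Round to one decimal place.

4.8%

Cumulative inflation factor: 1.056 × 1.017 × 1.0585 × 1.018 × 1.017 ≈ 1.17691.
Nominal growth factor: 1.23300. Real growth factor = 1.23300 / 1.17691 ≈ 1.04766.
Total real return ≈ 4.7656%.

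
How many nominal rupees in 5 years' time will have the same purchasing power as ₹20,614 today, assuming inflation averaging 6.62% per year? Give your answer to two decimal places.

Cumulative price-level factor: (1+6.62%)^5 ≈ 1.3778228756.
The nominal amount required is ₹20,614 scaled up by that factor.

₹28,402.44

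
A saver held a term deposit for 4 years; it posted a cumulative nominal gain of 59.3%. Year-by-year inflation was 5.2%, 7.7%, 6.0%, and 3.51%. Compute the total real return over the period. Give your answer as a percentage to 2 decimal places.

28.14%

Cumulative inflation factor: 1.052 × 1.077 × 1.060 × 1.0351 ≈ 1.24314.
Nominal growth factor: 1.59300. Real growth factor = 1.59300 / 1.24314 ≈ 1.28143.
Total real return ≈ 28.1434%.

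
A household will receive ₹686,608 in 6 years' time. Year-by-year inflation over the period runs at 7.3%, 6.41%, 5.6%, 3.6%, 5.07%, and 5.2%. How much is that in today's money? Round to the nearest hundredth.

₹497,288.65

Price-level factor over 6 years: 1.073 × 1.0641 × 1.056 × 1.036 × 1.0507 × 1.052 ≈ 1.3807031346.
Purchasing power today: ₹686,608 divided by that factor.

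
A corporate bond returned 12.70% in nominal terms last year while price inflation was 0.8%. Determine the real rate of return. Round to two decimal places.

Real return via the Fisher equation: (1 + 12.70%)/(1 + 0.8%) − 1 = 1.1270/1.008 − 1 ≈ 0.11806.

11.81%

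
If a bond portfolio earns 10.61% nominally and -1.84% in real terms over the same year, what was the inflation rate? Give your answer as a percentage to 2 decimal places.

From (1+r_nom) = (1+r_real)(1+π), we get 1+π = (1 + 10.61%)/(1 − 1.84%) = 1.1061/0.9816 ≈ 1.12683.
So π ≈ 12.6834%.

12.68%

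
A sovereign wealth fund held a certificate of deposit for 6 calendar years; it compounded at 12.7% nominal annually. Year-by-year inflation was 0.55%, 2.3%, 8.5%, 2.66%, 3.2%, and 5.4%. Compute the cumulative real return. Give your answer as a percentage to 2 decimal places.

64.41%

Cumulative inflation factor: 1.0055 × 1.023 × 1.085 × 1.0266 × 1.032 × 1.054 ≈ 1.24626.
Nominal growth factor: 2.04901. Real growth factor = 2.04901 / 1.24626 ≈ 1.64412.
Total real return ≈ 64.4124%.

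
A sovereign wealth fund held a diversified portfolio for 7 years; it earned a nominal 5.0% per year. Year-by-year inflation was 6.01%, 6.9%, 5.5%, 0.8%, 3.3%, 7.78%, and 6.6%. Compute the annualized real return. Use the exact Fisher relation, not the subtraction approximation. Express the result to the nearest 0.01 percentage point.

-0.23%

Cumulative inflation factor: 1.0601 × 1.069 × 1.055 × 1.008 × 1.033 × 1.0778 × 1.066 ≈ 1.43032.
Nominal growth factor: 1.40710. Real growth factor = 1.40710 / 1.43032 ≈ 0.98377.
Annualized: 0.98377^(1/7) − 1 ≈ -0.00234.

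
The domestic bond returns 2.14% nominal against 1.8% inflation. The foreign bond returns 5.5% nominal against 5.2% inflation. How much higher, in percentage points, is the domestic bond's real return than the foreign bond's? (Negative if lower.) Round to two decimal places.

0.05

The domestic bond real return: 1.0214/1.018 − 1 = 0.334%.
The foreign bond real return: 1.055/1.052 − 1 = 0.285%.
Difference: 0.334 − 0.285 = 0.049 pp.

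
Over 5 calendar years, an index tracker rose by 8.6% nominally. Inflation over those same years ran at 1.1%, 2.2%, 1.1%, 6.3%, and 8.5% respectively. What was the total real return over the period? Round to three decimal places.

-9.861%

Cumulative inflation factor: 1.011 × 1.022 × 1.011 × 1.063 × 1.085 ≈ 1.20480.
Nominal growth factor: 1.08600. Real growth factor = 1.08600 / 1.20480 ≈ 0.90139.
Total real return ≈ -9.8608%.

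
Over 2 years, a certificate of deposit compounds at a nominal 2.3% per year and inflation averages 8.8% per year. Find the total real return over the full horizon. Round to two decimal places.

The annual real rate is (1+2.3%)/(1+8.8%) − 1 = -5.9743%.
Compounded over 2 years: (1 + -0.059743)^2 − 1 ≈ -0.11592.

-11.59%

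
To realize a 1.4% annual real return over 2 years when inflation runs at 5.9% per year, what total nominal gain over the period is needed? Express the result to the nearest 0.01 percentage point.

15.31%

Required annual nominal rate: (1+1.4%)(1+5.9%) − 1 = 7.3826%.
Cumulative over 2 years: (1 + 0.073826)^2 − 1 ≈ 0.15310.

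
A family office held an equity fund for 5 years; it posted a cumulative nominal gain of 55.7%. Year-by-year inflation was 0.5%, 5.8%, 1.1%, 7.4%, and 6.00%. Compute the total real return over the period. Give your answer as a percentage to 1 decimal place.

Cumulative inflation factor: 1.005 × 1.058 × 1.011 × 1.074 × 1.0600 ≈ 1.22381.
Nominal growth factor: 1.55700. Real growth factor = 1.55700 / 1.22381 ≈ 1.27226.
Total real return ≈ 27.2259%.

27.2%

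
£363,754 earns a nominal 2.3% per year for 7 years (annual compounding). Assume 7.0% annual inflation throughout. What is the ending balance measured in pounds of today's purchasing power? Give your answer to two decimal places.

Nominal value at maturity: £363,754 × (1 + 2.3%)^7 ≈ £426,517.85.
Price-level factor over 7 years: (1 + 7.0%)^7 ≈ 1.6057814765.
The maturity value deflated by that factor is the answer in today's purchasing power.

£265,613.88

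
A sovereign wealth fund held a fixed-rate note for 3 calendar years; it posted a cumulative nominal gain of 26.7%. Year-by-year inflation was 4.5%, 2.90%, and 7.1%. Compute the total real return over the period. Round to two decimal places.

Cumulative inflation factor: 1.045 × 1.0290 × 1.071 ≈ 1.15165.
Nominal growth factor: 1.26700. Real growth factor = 1.26700 / 1.15165 ≈ 1.10016.
Total real return ≈ 10.0159%.

10.02%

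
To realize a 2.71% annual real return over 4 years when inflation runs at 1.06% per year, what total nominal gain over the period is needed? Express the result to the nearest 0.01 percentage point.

16.08%

Required annual nominal rate: (1+2.71%)(1+1.06%) − 1 = 3.798726%.
Cumulative over 4 years: (1 + 0.03798726)^4 − 1 ≈ 0.16083.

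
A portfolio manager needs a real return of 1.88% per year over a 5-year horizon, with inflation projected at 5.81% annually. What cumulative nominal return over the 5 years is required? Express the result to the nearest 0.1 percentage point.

45.6%

Required annual nominal rate: (1+1.88%)(1+5.81%) − 1 = 7.799228%.
Cumulative over 5 years: (1 + 0.07799228)^5 − 1 ≈ 0.45572.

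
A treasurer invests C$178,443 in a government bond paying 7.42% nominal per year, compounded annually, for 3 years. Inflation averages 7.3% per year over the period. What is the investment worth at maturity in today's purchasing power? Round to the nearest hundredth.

C$179,042.36

Nominal value at maturity: C$178,443 × (1 + 7.42%)^3 ≈ C$221,184.64.
Price-level factor over 3 years: (1 + 7.3%)^3 = 1.235376017.
The maturity value deflated by that factor is the answer in today's purchasing power.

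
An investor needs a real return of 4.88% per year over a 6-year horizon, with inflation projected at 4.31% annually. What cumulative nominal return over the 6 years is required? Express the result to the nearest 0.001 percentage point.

71.440%

Required annual nominal rate: (1+4.88%)(1+4.31%) − 1 = 9.400328%.
Cumulative over 6 years: (1 + 0.09400328)^6 − 1 ≈ 0.71440.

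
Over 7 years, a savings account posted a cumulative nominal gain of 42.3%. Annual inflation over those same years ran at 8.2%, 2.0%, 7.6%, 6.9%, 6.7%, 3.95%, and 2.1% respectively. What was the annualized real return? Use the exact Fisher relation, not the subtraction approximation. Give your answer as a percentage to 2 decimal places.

Cumulative inflation factor: 1.082 × 1.020 × 1.076 × 1.069 × 1.067 × 1.0395 × 1.021 ≈ 1.43758.
Nominal growth factor: 1.42300. Real growth factor = 1.42300 / 1.43758 ≈ 0.98986.
Annualized: 0.98986^(1/7) − 1 ≈ -0.00146.

-0.15%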